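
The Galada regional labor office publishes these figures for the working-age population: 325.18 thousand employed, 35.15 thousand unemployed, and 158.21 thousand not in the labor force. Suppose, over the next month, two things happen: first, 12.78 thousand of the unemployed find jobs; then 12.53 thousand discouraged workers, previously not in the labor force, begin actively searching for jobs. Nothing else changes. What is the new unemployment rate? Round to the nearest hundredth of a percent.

Initially, labor force = 325.18 + 35.15 = 360.33 thousand, so u = 35.15/360.33 = 9.75%.
After the first change, unemployed falls and employed rises by 12.78; labor force unchanged → E = 337.96, U = 22.37, labor force = 360.33 thousand.
After the second change, unemployed and labor force both rise by 12.53 → E = 337.96, U = 34.90, labor force = 372.86 thousand.
New unemployment rate = 34.90 / 372.86 = 9.36%.

New unemployment rate ≈ 9.36%.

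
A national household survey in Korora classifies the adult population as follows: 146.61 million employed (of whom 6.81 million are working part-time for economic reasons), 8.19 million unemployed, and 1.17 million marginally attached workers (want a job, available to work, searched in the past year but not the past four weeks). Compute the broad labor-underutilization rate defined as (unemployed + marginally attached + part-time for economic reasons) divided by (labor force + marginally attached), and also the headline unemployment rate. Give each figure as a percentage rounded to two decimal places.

Labor force = 146.61 + 8.19 = 154.80 million.
Numerator = 8.19 + 1.17 + 6.81 = 16.17 million.
Denominator = 154.80 + 1.17 = 155.97 million.
Broad rate = 16.17 / 155.97 = 10.37%.
Headline unemployment rate = 8.19 / 154.80 = 5.29%.

Broad underutilization rate ≈ 10.37%; headline unemployment rate ≈ 5.29%.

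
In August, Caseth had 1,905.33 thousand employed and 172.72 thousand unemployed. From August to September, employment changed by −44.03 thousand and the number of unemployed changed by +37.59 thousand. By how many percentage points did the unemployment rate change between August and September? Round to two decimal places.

August: labor force = 1,905.33 + 172.72 = 2,078.05; u = 172.72/2,078.05 = 8.31%.
September: labor force = 1,861.30 + 210.31 = 2,071.61; u = 210.31/2,071.61 = 10.15%.
Change = 10.15% − 8.31% = +1.84 pp.

The unemployment rate changed by +1.84 percentage points.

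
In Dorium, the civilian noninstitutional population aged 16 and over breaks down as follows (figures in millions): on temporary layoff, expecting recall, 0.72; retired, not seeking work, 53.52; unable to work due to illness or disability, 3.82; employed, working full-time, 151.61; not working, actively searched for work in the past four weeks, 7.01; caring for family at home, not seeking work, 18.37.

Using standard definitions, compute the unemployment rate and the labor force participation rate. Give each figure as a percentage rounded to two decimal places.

Unemployment rate ≈ 4.85%; labor force participation rate ≈ 67.79%.

Employed = 151.61 million.
Unemployed = 0.72 + 7.01 = 7.73 million (jobless and actively searching, or on temporary layoff).
Labor force = 151.61 + 7.73 = 159.34 million.
Not in labor force = 53.52 + 3.82 + 18.37 = 75.71 million (those not working and not actively searching are outside the labor force).
Civilian working-age population = 159.34 + 75.71 = 235.05 million.
Unemployment rate = 7.73 / 159.34 = 4.85%.
Labor force participation rate = 159.34 / 235.05 = 67.79%.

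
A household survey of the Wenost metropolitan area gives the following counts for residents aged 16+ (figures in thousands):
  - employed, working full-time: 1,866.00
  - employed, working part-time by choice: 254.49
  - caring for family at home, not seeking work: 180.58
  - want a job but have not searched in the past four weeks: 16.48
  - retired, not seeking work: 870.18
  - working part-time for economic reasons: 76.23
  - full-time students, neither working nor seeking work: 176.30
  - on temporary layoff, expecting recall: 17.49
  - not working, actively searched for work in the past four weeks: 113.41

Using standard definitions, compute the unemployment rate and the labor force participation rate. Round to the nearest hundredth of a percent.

Unemployment rate ≈ 5.62%; labor force participation rate ≈ 65.18%.

Employed = 1,866.00 + 254.49 + 76.23 = 2,196.72 thousand (anyone who worked, including part-time for economic reasons, counts as employed).
Unemployed = 17.49 + 113.41 = 130.90 thousand (jobless and actively searching, or on temporary layoff).
Labor force = 2,196.72 + 130.90 = 2,327.62 thousand.
Not in labor force = 180.58 + 16.48 + 870.18 + 176.30 = 1,243.54 thousand (those not working and not actively searching are outside the labor force — including those who want a job but have given up searching).
Civilian working-age population = 2,327.62 + 1,243.54 = 3,571.16 thousand.
Unemployment rate = 130.90 / 2,327.62 = 5.62%.
Labor force participation rate = 2,327.62 / 3,571.16 = 65.18%.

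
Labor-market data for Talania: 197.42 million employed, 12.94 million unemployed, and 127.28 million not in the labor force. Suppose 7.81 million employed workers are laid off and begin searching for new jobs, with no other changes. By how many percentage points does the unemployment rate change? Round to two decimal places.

Initially, labor force = 197.42 + 12.94 = 210.36 million, so u = 12.94/210.36 = 6.15%.
After the change, employed falls and unemployed rises by 7.81; labor force unchanged → E = 189.61, U = 20.75, labor force = 210.36 million.
New unemployment rate = 20.75 / 210.36 = 9.86%.
Change = 9.86% − 6.15% = +3.71 percentage points.

The unemployment rate changes by +3.71 percentage points.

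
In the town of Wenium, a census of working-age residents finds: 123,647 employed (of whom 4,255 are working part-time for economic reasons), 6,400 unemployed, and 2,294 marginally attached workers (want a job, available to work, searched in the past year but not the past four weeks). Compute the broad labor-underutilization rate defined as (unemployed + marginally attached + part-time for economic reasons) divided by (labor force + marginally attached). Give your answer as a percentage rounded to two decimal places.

Labor force = 123,647 + 6,400 = 130,047.
Numerator = 6,400 + 2,294 + 4,255 = 12,949.
Denominator = 130,047 + 2,294 = 132,341.
Broad rate = 12,949 / 132,341 = 9.78%.

Broad underutilization rate ≈ 9.78%.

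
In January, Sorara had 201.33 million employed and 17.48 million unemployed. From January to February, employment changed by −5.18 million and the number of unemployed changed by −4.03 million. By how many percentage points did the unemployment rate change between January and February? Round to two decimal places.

The unemployment rate changed by −1.57 percentage points.

January: labor force = 201.33 + 17.48 = 218.81; u = 17.48/218.81 = 7.99%.
February: labor force = 196.15 + 13.45 = 209.60; u = 13.45/209.60 = 6.42%.
Change = 6.42% − 7.99% = −1.57 pp.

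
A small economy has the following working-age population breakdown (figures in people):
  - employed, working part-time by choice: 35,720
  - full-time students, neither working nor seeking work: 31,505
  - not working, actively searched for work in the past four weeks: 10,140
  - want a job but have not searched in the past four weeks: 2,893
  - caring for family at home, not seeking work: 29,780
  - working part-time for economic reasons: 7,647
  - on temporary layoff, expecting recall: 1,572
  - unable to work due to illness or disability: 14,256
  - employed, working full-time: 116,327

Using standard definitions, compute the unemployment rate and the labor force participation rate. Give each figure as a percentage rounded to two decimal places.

Unemployment rate ≈ 6.83%; labor force participation rate ≈ 68.61%.

Employed = 35,720 + 7,647 + 116,327 = 159,694 (anyone who worked, including part-time for economic reasons, counts as employed).
Unemployed = 10,140 + 1,572 = 11,712 (jobless and actively searching, or on temporary layoff).
Labor force = 159,694 + 11,712 = 171,406.
Not in labor force = 31,505 + 2,893 + 29,780 + 14,256 = 78,434 (those not working and not actively searching are outside the labor force — including those who want a job but have given up searching).
Civilian working-age population = 171,406 + 78,434 = 249,840.
Unemployment rate = 11,712 / 171,406 = 6.83%.
Labor force participation rate = 171,406 / 249,840 = 68.61%.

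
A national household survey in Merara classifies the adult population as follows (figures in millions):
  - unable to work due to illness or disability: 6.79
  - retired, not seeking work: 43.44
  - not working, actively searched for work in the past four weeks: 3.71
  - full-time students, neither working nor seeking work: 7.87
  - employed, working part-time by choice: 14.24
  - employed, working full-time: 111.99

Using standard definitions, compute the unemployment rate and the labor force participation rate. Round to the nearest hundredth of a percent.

Unemployment rate ≈ 2.86%; labor force participation rate ≈ 69.10%.

Employed = 14.24 + 111.99 = 126.23 million.
Unemployed = 3.71 million.
Labor force = 126.23 + 3.71 = 129.94 million.
Not in labor force = 6.79 + 43.44 + 7.87 = 58.10 million (those not working and not actively searching are outside the labor force).
Civilian working-age population = 129.94 + 58.10 = 188.04 million.
Unemployment rate = 3.71 / 129.94 = 2.86%.
Labor force participation rate = 129.94 / 188.04 = 69.10%.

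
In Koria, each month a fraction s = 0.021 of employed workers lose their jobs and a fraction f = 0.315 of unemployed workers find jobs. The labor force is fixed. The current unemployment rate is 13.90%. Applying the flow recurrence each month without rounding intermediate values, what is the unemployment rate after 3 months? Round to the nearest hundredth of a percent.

With a fixed labor force, u_{t+1} = u_t + s·(1−u_t) − f·u_t = u_t·(1−s−f) + s.
Here 1−s−f = 0.664 and s = 0.021.
u_1 = 0.139000 × 0.664 + 0.021 = 0.113296.
u_2 = 0.113296 × 0.664 + 0.021 = 0.096229.
u_3 = 0.096229 × 0.664 + 0.021 = 0.084896.

Unemployment rate after three months ≈ 8.49%.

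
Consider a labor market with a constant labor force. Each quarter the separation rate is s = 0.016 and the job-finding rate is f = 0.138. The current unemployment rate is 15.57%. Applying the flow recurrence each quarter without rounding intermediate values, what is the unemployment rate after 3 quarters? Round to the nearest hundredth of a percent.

With a fixed labor force, u_{t+1} = u_t + s·(1−u_t) − f·u_t = u_t·(1−s−f) + s.
Here 1−s−f = 0.846 and s = 0.016.
u_1 = 0.155700 × 0.846 + 0.016 = 0.147722.
u_2 = 0.147722 × 0.846 + 0.016 = 0.140973.
u_3 = 0.140973 × 0.846 + 0.016 = 0.135263.

Unemployment rate after three quarters ≈ 13.53%.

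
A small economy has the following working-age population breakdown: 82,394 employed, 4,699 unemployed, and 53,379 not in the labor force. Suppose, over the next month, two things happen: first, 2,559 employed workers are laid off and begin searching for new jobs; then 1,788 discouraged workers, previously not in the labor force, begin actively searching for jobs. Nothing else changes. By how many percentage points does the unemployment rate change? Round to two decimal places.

Initially, labor force = 82,394 + 4,699 = 87,093, so u = 4,699/87,093 = 5.40%.
After the first change, employed falls and unemployed rises by 2,559; labor force unchanged → E = 79,835, U = 7,258, labor force = 87,093.
After the second change, unemployed and labor force both rise by 1,788 → E = 79,835, U = 9,046, labor force = 88,881.
New unemployment rate = 9,046 / 88,881 = 10.18%.
Change = 10.18% − 5.40% = +4.78 percentage points.

The unemployment rate changes by +4.78 percentage points.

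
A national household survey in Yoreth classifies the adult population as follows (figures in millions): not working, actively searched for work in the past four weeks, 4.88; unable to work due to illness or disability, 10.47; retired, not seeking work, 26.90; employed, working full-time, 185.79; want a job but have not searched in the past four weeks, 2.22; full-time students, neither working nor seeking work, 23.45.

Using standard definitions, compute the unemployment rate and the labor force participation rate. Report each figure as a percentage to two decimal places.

Employed = 185.79 million.
Unemployed = 4.88 million.
Labor force = 185.79 + 4.88 = 190.67 million.
Not in labor force = 10.47 + 26.90 + 2.22 + 23.45 = 63.04 million (those not working and not actively searching are outside the labor force — including those who want a job but have given up searching).
Civilian working-age population = 190.67 + 63.04 = 253.71 million.
Unemployment rate = 4.88 / 190.67 = 2.56%.
Labor force participation rate = 190.67 / 253.71 = 75.15%.

Unemployment rate ≈ 2.56%; labor force participation rate ≈ 75.15%.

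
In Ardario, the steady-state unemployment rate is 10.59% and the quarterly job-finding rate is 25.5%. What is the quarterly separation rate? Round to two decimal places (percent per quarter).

From u* = s/(s+f): s = u·f/(1−u).
s = 0.1059 × 25.5 / (1 − 0.1059) = 2.7005 / 0.8941 ≈ 3.02% per quarter.

Separation rate ≈ 3.02% per quarter.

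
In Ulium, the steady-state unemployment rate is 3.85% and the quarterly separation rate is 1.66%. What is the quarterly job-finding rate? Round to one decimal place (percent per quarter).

Job-finding rate ≈ 41.5% per quarter.

From u* = s/(s+f): f = s·(1−u)/u.
f = 1.66 × (1 − 0.0385) / 0.0385 = 1.5961 / 0.0385 ≈ 41.5% per quarter.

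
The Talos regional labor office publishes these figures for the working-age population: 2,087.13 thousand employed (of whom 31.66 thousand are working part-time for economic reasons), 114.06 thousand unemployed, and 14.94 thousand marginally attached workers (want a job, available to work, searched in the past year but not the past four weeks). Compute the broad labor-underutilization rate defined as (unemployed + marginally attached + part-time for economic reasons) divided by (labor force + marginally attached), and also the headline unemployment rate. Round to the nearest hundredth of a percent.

Broad underutilization rate ≈ 7.25%; headline unemployment rate ≈ 5.18%.

Labor force = 2,087.13 + 114.06 = 2,201.19 thousand.
Numerator = 114.06 + 14.94 + 31.66 = 160.66 thousand.
Denominator = 2,201.19 + 14.94 = 2,216.13 thousand.
Broad rate = 160.66 / 2,216.13 = 7.25%.
Headline unemployment rate = 114.06 / 2,201.19 = 5.18%.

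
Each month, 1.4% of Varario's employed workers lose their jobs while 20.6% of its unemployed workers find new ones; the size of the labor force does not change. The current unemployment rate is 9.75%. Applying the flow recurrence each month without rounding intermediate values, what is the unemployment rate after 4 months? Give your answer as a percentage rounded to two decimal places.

Unemployment rate after four months ≈ 7.62%.

With a fixed labor force, u_{t+1} = u_t + s·(1−u_t) − f·u_t = u_t·(1−s−f) + s.
Here 1−s−f = 0.780 and s = 0.014.
u_1 = 0.097500 × 0.780 + 0.014 = 0.090050.
u_2 = 0.090050 × 0.780 + 0.014 = 0.084239.
u_3 = 0.084239 × 0.780 + 0.014 = 0.079706.
u_4 = 0.079706 × 0.780 + 0.014 = 0.076171.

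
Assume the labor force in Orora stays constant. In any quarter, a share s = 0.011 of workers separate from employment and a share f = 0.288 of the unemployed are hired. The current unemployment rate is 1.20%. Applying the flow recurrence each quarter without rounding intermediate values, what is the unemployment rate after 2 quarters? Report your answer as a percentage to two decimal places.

Unemployment rate after two quarters ≈ 2.46%.

With a fixed labor force, u_{t+1} = u_t + s·(1−u_t) − f·u_t = u_t·(1−s−f) + s.
Here 1−s−f = 0.701 and s = 0.011.
u_1 = 0.012000 × 0.701 + 0.011 = 0.019412.
u_2 = 0.019412 × 0.701 + 0.011 = 0.024608.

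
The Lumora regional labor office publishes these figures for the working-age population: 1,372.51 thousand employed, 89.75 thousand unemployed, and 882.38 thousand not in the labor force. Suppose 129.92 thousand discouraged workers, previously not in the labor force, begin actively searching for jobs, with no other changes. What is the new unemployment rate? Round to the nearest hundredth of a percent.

New unemployment rate ≈ 13.80%.

Initially, labor force = 1,372.51 + 89.75 = 1,462.26 thousand, so u = 89.75/1,462.26 = 6.14%.
After the change, unemployed and labor force both rise by 129.92 → E = 1,372.51, U = 219.67, labor force = 1,592.18 thousand.
New unemployment rate = 219.67 / 1,592.18 = 13.80%.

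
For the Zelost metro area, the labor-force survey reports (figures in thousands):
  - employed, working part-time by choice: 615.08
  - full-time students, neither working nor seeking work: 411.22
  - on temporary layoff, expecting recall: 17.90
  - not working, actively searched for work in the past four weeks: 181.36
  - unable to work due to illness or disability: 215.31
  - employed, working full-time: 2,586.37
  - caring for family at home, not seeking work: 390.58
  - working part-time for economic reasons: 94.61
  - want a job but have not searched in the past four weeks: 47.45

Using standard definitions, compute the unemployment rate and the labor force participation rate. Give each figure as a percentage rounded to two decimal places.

Unemployment rate ≈ 5.70%; labor force participation rate ≈ 76.65%.

Employed = 615.08 + 2,586.37 + 94.61 = 3,296.06 thousand (anyone who worked, including part-time for economic reasons, counts as employed).
Unemployed = 17.90 + 181.36 = 199.26 thousand (jobless and actively searching, or on temporary layoff).
Labor force = 3,296.06 + 199.26 = 3,495.32 thousand.
Not in labor force = 411.22 + 215.31 + 390.58 + 47.45 = 1,064.56 thousand (those not working and not actively searching are outside the labor force — including those who want a job but have given up searching).
Civilian working-age population = 3,495.32 + 1,064.56 = 4,559.88 thousand.
Unemployment rate = 199.26 / 3,495.32 = 5.70%.
Labor force participation rate = 3,495.32 / 4,559.88 = 76.65%.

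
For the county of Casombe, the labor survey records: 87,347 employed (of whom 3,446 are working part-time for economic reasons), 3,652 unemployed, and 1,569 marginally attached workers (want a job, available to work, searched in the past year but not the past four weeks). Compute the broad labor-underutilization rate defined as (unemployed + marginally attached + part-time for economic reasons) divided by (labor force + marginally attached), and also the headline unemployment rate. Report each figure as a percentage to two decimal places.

Labor force = 87,347 + 3,652 = 90,999.
Numerator = 3,652 + 1,569 + 3,446 = 8,667.
Denominator = 90,999 + 1,569 = 92,568.
Broad rate = 8,667 / 92,568 = 9.36%.
Headline unemployment rate = 3,652 / 90,999 = 4.01%.

Broad underutilization rate ≈ 9.36%; headline unemployment rate ≈ 4.01%.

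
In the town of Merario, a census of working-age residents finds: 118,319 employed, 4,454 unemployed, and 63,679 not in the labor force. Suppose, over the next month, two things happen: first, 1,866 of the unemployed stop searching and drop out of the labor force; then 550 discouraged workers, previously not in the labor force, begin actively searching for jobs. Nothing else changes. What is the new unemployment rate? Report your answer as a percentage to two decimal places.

Initially, labor force = 118,319 + 4,454 = 122,773, so u = 4,454/122,773 = 3.63%.
After the first change, unemployed and labor force both fall by 1,866 → E = 118,319, U = 2,588, labor force = 120,907.
After the second change, unemployed and labor force both rise by 550 → E = 118,319, U = 3,138, labor force = 121,457.
New unemployment rate = 3,138 / 121,457 = 2.58%.

New unemployment rate ≈ 2.58%.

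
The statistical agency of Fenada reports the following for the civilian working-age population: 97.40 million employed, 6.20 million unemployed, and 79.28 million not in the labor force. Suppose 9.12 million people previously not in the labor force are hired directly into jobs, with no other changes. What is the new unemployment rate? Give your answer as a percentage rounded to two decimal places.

New unemployment rate ≈ 5.50%.

Initially, labor force = 97.40 + 6.20 = 103.60 million, so u = 6.20/103.60 = 5.98%.
After the change, employed and labor force both rise by 9.12; unemployed unchanged → E = 106.52, U = 6.20, labor force = 112.72 million.
New unemployment rate = 6.20 / 112.72 = 5.50%.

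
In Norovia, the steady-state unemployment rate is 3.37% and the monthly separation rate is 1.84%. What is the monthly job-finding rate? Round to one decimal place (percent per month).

Job-finding rate ≈ 52.8% per month.

From u* = s/(s+f): f = s·(1−u)/u.
f = 1.84 × (1 − 0.0337) / 0.0337 = 1.7780 / 0.0337 ≈ 52.8% per month.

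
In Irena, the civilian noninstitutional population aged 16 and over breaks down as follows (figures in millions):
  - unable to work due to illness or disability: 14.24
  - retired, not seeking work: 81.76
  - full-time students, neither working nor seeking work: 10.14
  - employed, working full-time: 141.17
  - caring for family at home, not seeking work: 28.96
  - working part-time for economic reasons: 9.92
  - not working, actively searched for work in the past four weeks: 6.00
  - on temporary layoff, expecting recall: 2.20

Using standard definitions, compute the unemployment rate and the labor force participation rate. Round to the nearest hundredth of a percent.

Employed = 141.17 + 9.92 = 151.09 million (anyone who worked, including part-time for economic reasons, counts as employed).
Unemployed = 6.00 + 2.20 = 8.20 million (jobless and actively searching, or on temporary layoff).
Labor force = 151.09 + 8.20 = 159.29 million.
Not in labor force = 14.24 + 81.76 + 10.14 + 28.96 = 135.10 million (those not working and not actively searching are outside the labor force).
Civilian working-age population = 159.29 + 135.10 = 294.39 million.
Unemployment rate = 8.20 / 159.29 = 5.15%.
Labor force participation rate = 159.29 / 294.39 = 54.11%.

Unemployment rate ≈ 5.15%; labor force participation rate ≈ 54.11%.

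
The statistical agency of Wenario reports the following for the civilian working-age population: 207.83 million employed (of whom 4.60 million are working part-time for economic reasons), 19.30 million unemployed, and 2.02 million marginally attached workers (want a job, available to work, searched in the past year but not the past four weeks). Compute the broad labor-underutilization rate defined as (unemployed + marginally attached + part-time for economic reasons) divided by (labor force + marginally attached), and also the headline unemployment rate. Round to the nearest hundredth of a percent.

Broad underutilization rate ≈ 11.31%; headline unemployment rate ≈ 8.50%.

Labor force = 207.83 + 19.30 = 227.13 million.
Numerator = 19.30 + 2.02 + 4.60 = 25.92 million.
Denominator = 227.13 + 2.02 = 229.15 million.
Broad rate = 25.92 / 229.15 = 11.31%.
Headline unemployment rate = 19.30 / 227.13 = 8.50%.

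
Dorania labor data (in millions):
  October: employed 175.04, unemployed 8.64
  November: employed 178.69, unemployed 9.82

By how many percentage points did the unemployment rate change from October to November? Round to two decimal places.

October: labor force = 175.04 + 8.64 = 183.68; u = 8.64/183.68 = 4.70%.
November: labor force = 178.69 + 9.82 = 188.51; u = 9.82/188.51 = 5.21%.
Change = 5.21% − 4.70% = +0.51 pp.

The unemployment rate changed by +0.51 percentage points.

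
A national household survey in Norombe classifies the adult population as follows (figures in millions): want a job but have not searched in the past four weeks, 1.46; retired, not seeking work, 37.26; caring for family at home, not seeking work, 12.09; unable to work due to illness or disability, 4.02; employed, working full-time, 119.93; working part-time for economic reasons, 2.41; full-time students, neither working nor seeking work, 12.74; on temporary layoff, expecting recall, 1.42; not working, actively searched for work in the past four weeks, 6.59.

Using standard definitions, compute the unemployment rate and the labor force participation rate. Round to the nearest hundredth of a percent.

Unemployment rate ≈ 6.14%; labor force participation rate ≈ 65.86%.

Employed = 119.93 + 2.41 = 122.34 million (anyone who worked, including part-time for economic reasons, counts as employed).
Unemployed = 1.42 + 6.59 = 8.01 million (jobless and actively searching, or on temporary layoff).
Labor force = 122.34 + 8.01 = 130.35 million.
Not in labor force = 1.46 + 37.26 + 12.09 + 4.02 + 12.74 = 67.57 million (those not working and not actively searching are outside the labor force — including those who want a job but have given up searching).
Civilian working-age population = 130.35 + 67.57 = 197.92 million.
Unemployment rate = 8.01 / 130.35 = 6.14%.
Labor force participation rate = 130.35 / 197.92 = 65.86%.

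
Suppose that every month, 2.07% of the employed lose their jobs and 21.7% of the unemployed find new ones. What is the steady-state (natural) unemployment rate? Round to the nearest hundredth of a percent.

Steady-state unemployment rate ≈ 8.71%.

At steady state the flows balance: s·E = f·U, so U/(E+U) = s/(s+f).
u* = 2.07 / (2.07 + 21.7) = 2.07 / 23.77 = 8.71%.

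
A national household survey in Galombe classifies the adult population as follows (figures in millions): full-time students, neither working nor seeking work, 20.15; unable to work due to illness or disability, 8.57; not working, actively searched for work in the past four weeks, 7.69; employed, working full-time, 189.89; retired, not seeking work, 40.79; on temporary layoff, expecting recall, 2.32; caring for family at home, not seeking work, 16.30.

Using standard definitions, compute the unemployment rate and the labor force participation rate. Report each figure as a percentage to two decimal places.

Employed = 189.89 million.
Unemployed = 7.69 + 2.32 = 10.01 million (jobless and actively searching, or on temporary layoff).
Labor force = 189.89 + 10.01 = 199.90 million.
Not in labor force = 20.15 + 8.57 + 40.79 + 16.30 = 85.81 million (those not working and not actively searching are outside the labor force).
Civilian working-age population = 199.90 + 85.81 = 285.71 million.
Unemployment rate = 10.01 / 199.90 = 5.01%.
Labor force participation rate = 199.90 / 285.71 = 69.97%.

Unemployment rate ≈ 5.01%; labor force participation rate ≈ 69.97%.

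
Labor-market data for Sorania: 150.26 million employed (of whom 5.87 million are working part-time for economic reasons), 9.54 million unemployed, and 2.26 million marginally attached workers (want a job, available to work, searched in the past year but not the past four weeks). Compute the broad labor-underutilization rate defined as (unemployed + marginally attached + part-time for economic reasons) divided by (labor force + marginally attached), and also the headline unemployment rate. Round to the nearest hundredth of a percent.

Broad underutilization rate ≈ 10.90%; headline unemployment rate ≈ 5.97%.

Labor force = 150.26 + 9.54 = 159.80 million.
Numerator = 9.54 + 2.26 + 5.87 = 17.67 million.
Denominator = 159.80 + 2.26 = 162.06 million.
Broad rate = 17.67 / 162.06 = 10.90%.
Headline unemployment rate = 9.54 / 159.80 = 5.97%.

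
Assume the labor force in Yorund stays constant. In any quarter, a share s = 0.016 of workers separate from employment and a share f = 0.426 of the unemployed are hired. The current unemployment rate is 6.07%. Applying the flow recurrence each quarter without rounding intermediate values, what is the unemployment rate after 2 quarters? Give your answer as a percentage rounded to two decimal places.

With a fixed labor force, u_{t+1} = u_t + s·(1−u_t) − f·u_t = u_t·(1−s−f) + s.
Here 1−s−f = 0.558 and s = 0.016.
u_1 = 0.060700 × 0.558 + 0.016 = 0.049871.
u_2 = 0.049871 × 0.558 + 0.016 = 0.043828.

Unemployment rate after two quarters ≈ 4.38%.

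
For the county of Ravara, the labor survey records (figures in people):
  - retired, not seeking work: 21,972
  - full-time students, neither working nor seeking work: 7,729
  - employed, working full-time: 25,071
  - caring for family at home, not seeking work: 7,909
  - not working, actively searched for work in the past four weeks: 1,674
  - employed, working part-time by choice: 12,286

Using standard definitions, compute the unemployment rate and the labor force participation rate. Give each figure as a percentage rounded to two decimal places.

Unemployment rate ≈ 4.29%; labor force participation rate ≈ 50.93%.

Employed = 25,071 + 12,286 = 37,357.
Unemployed = 1,674.
Labor force = 37,357 + 1,674 = 39,031.
Not in labor force = 21,972 + 7,729 + 7,909 = 37,610 (those not working and not actively searching are outside the labor force).
Civilian working-age population = 39,031 + 37,610 = 76,641.
Unemployment rate = 1,674 / 39,031 = 4.29%.
Labor force participation rate = 39,031 / 76,641 = 50.93%.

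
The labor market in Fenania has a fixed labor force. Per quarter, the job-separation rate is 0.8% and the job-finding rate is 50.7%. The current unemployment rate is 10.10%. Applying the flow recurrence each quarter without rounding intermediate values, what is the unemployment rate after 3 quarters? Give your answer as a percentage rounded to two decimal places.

Unemployment rate after three quarters ≈ 2.53%.

With a fixed labor force, u_{t+1} = u_t + s·(1−u_t) − f·u_t = u_t·(1−s−f) + s.
Here 1−s−f = 0.485 and s = 0.008.
u_1 = 0.101000 × 0.485 + 0.008 = 0.056985.
u_2 = 0.056985 × 0.485 + 0.008 = 0.035638.
u_3 = 0.035638 × 0.485 + 0.008 = 0.025284.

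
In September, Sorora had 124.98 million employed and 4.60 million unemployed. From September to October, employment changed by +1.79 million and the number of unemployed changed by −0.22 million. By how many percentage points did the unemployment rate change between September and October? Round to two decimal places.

September: labor force = 124.98 + 4.60 = 129.58; u = 4.60/129.58 = 3.55%.
October: labor force = 126.77 + 4.38 = 131.15; u = 4.38/131.15 = 3.34%.
Change = 3.34% − 3.55% = −0.21 pp.

The unemployment rate changed by −0.21 percentage points.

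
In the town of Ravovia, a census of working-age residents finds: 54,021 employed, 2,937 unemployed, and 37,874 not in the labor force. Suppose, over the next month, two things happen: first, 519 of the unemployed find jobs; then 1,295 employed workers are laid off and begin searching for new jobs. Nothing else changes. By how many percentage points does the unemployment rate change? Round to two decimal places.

The unemployment rate changes by +1.36 percentage points.

Initially, labor force = 54,021 + 2,937 = 56,958, so u = 2,937/56,958 = 5.16%.
After the first change, unemployed falls and employed rises by 519; labor force unchanged → E = 54,540, U = 2,418, labor force = 56,958.
After the second change, employed falls and unemployed rises by 1,295; labor force unchanged → E = 53,245, U = 3,713, labor force = 56,958.
New unemployment rate = 3,713 / 56,958 = 6.52%.
Change = 6.52% − 5.16% = +1.36 percentage points.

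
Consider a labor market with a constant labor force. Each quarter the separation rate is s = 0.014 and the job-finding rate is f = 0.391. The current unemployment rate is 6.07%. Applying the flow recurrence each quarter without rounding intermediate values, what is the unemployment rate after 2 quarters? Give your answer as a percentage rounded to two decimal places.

Unemployment rate after two quarters ≈ 4.38%.

With a fixed labor force, u_{t+1} = u_t + s·(1−u_t) − f·u_t = u_t·(1−s−f) + s.
Here 1−s−f = 0.595 and s = 0.014.
u_1 = 0.060700 × 0.595 + 0.014 = 0.050116.
u_2 = 0.050116 × 0.595 + 0.014 = 0.043819.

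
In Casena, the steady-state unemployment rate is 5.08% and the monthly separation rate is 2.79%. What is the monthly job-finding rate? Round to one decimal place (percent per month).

From u* = s/(s+f): f = s·(1−u)/u.
f = 2.79 × (1 − 0.0508) / 0.0508 = 2.6483 / 0.0508 ≈ 52.1% per month.

Job-finding rate ≈ 52.1% per month.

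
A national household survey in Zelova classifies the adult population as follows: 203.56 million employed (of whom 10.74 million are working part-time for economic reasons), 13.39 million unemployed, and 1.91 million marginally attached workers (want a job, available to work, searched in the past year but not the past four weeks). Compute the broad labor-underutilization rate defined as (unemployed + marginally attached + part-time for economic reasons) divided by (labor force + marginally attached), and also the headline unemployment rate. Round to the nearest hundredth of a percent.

Labor force = 203.56 + 13.39 = 216.95 million.
Numerator = 13.39 + 1.91 + 10.74 = 26.04 million.
Denominator = 216.95 + 1.91 = 218.86 million.
Broad rate = 26.04 / 218.86 = 11.90%.
Headline unemployment rate = 13.39 / 216.95 = 6.17%.

Broad underutilization rate ≈ 11.90%; headline unemployment rate ≈ 6.17%.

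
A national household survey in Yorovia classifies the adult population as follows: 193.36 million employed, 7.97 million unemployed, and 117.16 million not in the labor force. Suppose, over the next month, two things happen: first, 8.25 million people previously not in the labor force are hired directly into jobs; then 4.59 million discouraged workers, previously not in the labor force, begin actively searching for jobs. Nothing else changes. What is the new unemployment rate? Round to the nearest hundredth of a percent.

Initially, labor force = 193.36 + 7.97 = 201.33 million, so u = 7.97/201.33 = 3.96%.
After the first change, employed and labor force both rise by 8.25; unemployed unchanged → E = 201.61, U = 7.97, labor force = 209.58 million.
After the second change, unemployed and labor force both rise by 4.59 → E = 201.61, U = 12.56, labor force = 214.17 million.
New unemployment rate = 12.56 / 214.17 = 5.86%.

New unemployment rate ≈ 5.86%.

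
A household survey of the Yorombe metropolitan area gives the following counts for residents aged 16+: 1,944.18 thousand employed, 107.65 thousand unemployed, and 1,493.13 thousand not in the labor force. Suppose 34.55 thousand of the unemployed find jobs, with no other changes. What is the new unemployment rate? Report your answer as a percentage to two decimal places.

New unemployment rate ≈ 3.56%.

Initially, labor force = 1,944.18 + 107.65 = 2,051.83 thousand, so u = 107.65/2,051.83 = 5.25%.
After the change, unemployed falls and employed rises by 34.55; labor force unchanged → E = 1,978.73, U = 73.10, labor force = 2,051.83 thousand.
New unemployment rate = 73.10 / 2,051.83 = 3.56%.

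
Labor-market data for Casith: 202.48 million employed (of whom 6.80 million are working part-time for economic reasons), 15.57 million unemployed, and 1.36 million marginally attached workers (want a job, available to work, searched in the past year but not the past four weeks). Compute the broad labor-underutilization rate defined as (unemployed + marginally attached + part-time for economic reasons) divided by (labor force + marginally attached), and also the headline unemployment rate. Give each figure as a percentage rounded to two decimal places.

Labor force = 202.48 + 15.57 = 218.05 million.
Numerator = 15.57 + 1.36 + 6.80 = 23.73 million.
Denominator = 218.05 + 1.36 = 219.41 million.
Broad rate = 23.73 / 219.41 = 10.82%.
Headline unemployment rate = 15.57 / 218.05 = 7.14%.

Broad underutilization rate ≈ 10.82%; headline unemployment rate ≈ 7.14%.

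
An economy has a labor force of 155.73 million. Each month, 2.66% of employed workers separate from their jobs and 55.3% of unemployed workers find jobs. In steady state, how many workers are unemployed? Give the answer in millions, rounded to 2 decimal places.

Steady-state unemployment rate u* = s/(s+f) = 2.66/(2.66+55.3) = 0.045894.
Unemployed = u* × labor force = 0.045894 × 155.73 ≈ 7.15 million.

About 7.15 million are unemployed in steady state.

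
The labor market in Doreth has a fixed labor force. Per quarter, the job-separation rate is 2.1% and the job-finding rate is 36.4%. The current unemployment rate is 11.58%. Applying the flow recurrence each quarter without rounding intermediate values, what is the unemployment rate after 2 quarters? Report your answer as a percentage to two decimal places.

With a fixed labor force, u_{t+1} = u_t + s·(1−u_t) − f·u_t = u_t·(1−s−f) + s.
Here 1−s−f = 0.615 and s = 0.021.
u_1 = 0.115800 × 0.615 + 0.021 = 0.092217.
u_2 = 0.092217 × 0.615 + 0.021 = 0.077713.

Unemployment rate after two quarters ≈ 7.77%.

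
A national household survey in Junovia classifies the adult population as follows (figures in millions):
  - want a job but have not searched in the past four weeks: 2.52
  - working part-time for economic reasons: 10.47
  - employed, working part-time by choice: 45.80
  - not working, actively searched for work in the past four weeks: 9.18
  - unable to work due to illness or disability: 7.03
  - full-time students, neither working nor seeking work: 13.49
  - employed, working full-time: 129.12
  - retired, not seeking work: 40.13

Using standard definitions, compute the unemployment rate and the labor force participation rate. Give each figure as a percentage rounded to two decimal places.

Employed = 10.47 + 45.80 + 129.12 = 185.39 million (anyone who worked, including part-time for economic reasons, counts as employed).
Unemployed = 9.18 million.
Labor force = 185.39 + 9.18 = 194.57 million.
Not in labor force = 2.52 + 7.03 + 13.49 + 40.13 = 63.17 million (those not working and not actively searching are outside the labor force — including those who want a job but have given up searching).
Civilian working-age population = 194.57 + 63.17 = 257.74 million.
Unemployment rate = 9.18 / 194.57 = 4.72%.
Labor force participation rate = 194.57 / 257.74 = 75.49%.

Unemployment rate ≈ 4.72%; labor force participation rate ≈ 75.49%.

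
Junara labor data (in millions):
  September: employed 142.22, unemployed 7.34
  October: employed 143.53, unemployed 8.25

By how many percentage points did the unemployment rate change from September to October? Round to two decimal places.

September: labor force = 142.22 + 7.34 = 149.56; u = 7.34/149.56 = 4.91%.
October: labor force = 143.53 + 8.25 = 151.78; u = 8.25/151.78 = 5.44%.
Change = 5.44% − 4.91% = +0.53 pp.

The unemployment rate changed by +0.53 percentage points.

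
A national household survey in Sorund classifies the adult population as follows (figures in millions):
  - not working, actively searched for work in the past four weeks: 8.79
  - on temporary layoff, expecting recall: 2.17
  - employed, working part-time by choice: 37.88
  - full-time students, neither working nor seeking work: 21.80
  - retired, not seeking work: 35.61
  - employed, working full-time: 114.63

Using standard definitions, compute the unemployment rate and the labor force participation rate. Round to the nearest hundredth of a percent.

Unemployment rate ≈ 6.70%; labor force participation rate ≈ 74.01%.

Employed = 37.88 + 114.63 = 152.51 million.
Unemployed = 8.79 + 2.17 = 10.96 million (jobless and actively searching, or on temporary layoff).
Labor force = 152.51 + 10.96 = 163.47 million.
Not in labor force = 21.80 + 35.61 = 57.41 million (those not working and not actively searching are outside the labor force).
Civilian working-age population = 163.47 + 57.41 = 220.88 million.
Unemployment rate = 10.96 / 163.47 = 6.70%.
Labor force participation rate = 163.47 / 220.88 = 74.01%.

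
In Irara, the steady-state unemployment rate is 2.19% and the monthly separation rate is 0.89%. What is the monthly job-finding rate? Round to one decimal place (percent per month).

From u* = s/(s+f): f = s·(1−u)/u.
f = 0.89 × (1 − 0.0219) / 0.0219 = 0.8705 / 0.0219 ≈ 39.7% per month.

Job-finding rate ≈ 39.7% per month.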